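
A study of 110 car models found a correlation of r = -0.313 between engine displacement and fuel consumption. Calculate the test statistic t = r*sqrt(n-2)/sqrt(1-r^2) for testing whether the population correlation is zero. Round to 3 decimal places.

1 − r² = 1 − 0.097969 = 0.902031;  √(1−r²) = 0.949753
√(n−2) = √108 = 10.392305
t = r·√(n−2)/√(1−r²) = -0.313 · 10.392305 / 0.949753 = -3.425

-3.425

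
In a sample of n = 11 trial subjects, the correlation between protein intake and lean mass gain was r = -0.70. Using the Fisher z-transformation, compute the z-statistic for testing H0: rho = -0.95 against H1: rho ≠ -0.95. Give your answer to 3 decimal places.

2.728

z_r = atanh(-0.70) = -0.867301,  z_0 = atanh(-0.95) = -1.831781
SE = 1/√(n−3) = 1/√8 = 0.353553
z = (z_r − z_0)/SE = (-0.867301 − (-1.831781)) / 0.353553 = 0.964480 / 0.353553 = 2.728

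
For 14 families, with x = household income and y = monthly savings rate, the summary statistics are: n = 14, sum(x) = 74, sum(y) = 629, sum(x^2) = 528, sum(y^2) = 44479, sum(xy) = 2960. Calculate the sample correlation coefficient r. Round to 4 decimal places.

-0.2448

Numerator: nΣxy − (Σx)(Σy) = 14·2960 − (74)(629) = -5106
Denominator: √[(nΣx²−(Σx)²)(nΣy²−(Σy)²)]
  nΣx²−(Σx)² = 14·528 − 5476 = 1916;  nΣy²−(Σy)² = 14·44479 − 395641 = 227065
  √(1916·227065) = √435056540 = 20858.0090
r = -5106 / 20858.0090 = -0.2448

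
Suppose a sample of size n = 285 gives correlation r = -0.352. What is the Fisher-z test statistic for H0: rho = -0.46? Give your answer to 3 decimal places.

z_r = atanh(-0.352) = -0.367725,  z_0 = atanh(-0.46) = -0.497311
SE = 1/√(n−3) = 1/√282 = 0.059549
z = (z_r − z_0)/SE = (-0.367725 − (-0.497311)) / 0.059549 = 0.129586 / 0.059549 = 2.176

2.176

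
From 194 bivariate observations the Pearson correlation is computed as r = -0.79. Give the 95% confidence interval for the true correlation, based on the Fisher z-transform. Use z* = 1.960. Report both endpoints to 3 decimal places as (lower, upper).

(-0.838, -0.730)

Fisher z: z_r = atanh(r) = ½·ln((1+(-0.79))/(1−(-0.79))) = -1.071432
SE(z) = 1/√(n−3) = 1/√191 = 0.072357
95% ⇒ z* = 1.960; margin = 1.960·0.072357 = 0.141820
CI on z-scale: (-1.213252, -0.929612)
Back-transform: tanh(-1.213252) = -0.837652, tanh(-0.929612) = -0.730413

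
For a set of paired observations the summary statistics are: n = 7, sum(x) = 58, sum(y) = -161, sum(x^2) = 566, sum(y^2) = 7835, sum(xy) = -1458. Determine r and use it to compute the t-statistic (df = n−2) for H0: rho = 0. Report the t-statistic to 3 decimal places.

S_xy = nΣxy − ΣxΣy = 7·(-1458) − 58·(-161) = -10206 − (-9338) = -868
S_xx = nΣx² − (Σx)² = 7·566 − 58² = 3962 − 3364 = 598
S_yy = nΣy² − (Σy)² = 7·7835 − (-161)² = 54845 − 25921 = 28924
r = S_xy / √(S_xx·S_yy) = -868 / √(598·28924) = -868 / √17296552 = -868 / 4158.9124 = -0.2087
t = r·√(n−2)/√(1−r²) = -0.2087·√5 / √(1−0.043556) = -0.466667 / 0.977980 = -0.477

-0.477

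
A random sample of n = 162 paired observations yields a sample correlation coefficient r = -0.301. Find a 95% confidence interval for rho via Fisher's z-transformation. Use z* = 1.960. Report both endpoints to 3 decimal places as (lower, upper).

(-0.435, -0.154)

z_r = atanh(-0.301) = -0.310619;  SE = 1/√(n−3) = 1/√159 = 0.079305
z-limits: -0.310619 ± 1.960·0.079305 = -0.310619 ± 0.155438 = [-0.466057, -0.155181]
ρ-limits: (tanh -0.466057, tanh -0.155181) = (-0.435, -0.154)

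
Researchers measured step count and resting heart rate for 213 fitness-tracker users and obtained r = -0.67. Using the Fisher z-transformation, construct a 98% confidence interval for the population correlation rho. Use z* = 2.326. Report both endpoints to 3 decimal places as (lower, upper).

Fisher z: z_r = atanh(r) = ½·ln((1+(-0.67))/(1−(-0.67))) = -0.810743
SE(z) = 1/√(n−3) = 1/√210 = 0.069007
98% ⇒ z* = 2.326; margin = 2.326·0.069007 = 0.160510
CI on z-scale: (-0.971253, -0.650233)
Back-transform: tanh(-0.971253) = -0.749254, tanh(-0.650233) = -0.571827

(-0.749, -0.572)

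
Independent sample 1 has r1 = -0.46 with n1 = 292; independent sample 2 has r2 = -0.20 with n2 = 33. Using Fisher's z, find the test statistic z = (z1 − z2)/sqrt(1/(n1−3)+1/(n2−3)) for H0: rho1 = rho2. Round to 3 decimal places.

-1.536

Fisher z-transforms: z1 = atanh(-0.46) = -0.497311, z2 = atanh(-0.20) = -0.202733; difference d = -0.294578
Var(d) = 1/289 + 1/30 = 0.0034602 + 0.0333333 = 0.0367935
z = d/√Var(d) = -0.294578 / √0.0367935 = -0.294578 / 0.191816 = -1.536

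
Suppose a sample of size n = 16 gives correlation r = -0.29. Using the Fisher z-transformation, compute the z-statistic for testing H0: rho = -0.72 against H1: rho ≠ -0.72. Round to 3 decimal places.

Fisher z: atanh(-0.29) = -0.298566, atanh(-0.72) = -0.907645
z = (z_r − z_0)·√(n−3) = (-0.298566 − (-0.907645))·√13 = 0.609079 · 3.605551 = 2.196

2.196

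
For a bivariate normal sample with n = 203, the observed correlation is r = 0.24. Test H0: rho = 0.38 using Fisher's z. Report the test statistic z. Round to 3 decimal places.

-2.196

Fisher z: atanh(0.24) = 0.244774, atanh(0.38) = 0.400060
z = (z_r − z_0)·√(n−3) = (0.244774 − 0.400060)·√200 = -0.155286 · 14.142136 = -2.196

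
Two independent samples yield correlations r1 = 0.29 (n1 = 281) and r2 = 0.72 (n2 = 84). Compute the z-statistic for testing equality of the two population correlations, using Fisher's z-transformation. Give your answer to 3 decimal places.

-4.824

Fisher z-transforms: z1 = atanh(0.29) = 0.298566, z2 = atanh(0.72) = 0.907645; difference d = -0.609079
Var(d) = 1/278 + 1/81 = 0.0035971 + 0.0123457 = 0.0159428
z = d/√Var(d) = -0.609079 / √0.0159428 = -0.609079 / 0.126265 = -4.824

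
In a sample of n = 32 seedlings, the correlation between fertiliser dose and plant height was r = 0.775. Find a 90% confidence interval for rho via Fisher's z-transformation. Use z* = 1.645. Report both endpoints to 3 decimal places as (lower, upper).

z_r = atanh(0.775) = 1.032728;  SE = 1/√(n−3) = 1/√29 = 0.185695
z-limits: 1.032728 ± 1.645·0.185695 = 1.032728 ± 0.305468 = [0.727260, 1.338196]
ρ-limits: (tanh 0.727260, tanh 1.338196) = (0.621, 0.871)

(0.621, 0.871)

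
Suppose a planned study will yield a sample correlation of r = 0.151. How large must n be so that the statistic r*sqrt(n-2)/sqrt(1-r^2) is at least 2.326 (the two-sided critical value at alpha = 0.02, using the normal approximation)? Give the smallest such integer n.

r√(n−2)/√(1−r²) ≥ 2.326  ⇔  n−2 ≥ (2.326)²·(1−r²)/r²
(1−r²)/r² = (1−0.022801)/0.022801 = 42.8577
n ≥ 2 + 5.410276·42.8577 = 2 + 231.8720 = 233.8720
⌈233.8720⌉ = 234

234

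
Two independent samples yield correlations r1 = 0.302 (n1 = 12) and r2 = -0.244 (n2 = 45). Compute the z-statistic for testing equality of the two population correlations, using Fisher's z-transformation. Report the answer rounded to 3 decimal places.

1.527

z1 = atanh(0.302) = 0.311719,  z2 = atanh(-0.244) = -0.249023
SE = √(1/(n1−3) + 1/(n2−3)) = √(1/9 + 1/42) = √(0.1111111 + 0.0238095) = √0.1349206 = 0.367315
z = (z1 − z2)/SE = (0.311719 − (-0.249023)) / 0.367315 = 0.560742 / 0.367315 = 1.527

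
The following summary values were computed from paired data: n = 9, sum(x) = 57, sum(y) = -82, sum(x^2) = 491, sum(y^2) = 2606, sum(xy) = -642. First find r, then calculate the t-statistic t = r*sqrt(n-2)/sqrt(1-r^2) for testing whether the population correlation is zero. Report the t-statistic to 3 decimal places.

S_xy = nΣxy − ΣxΣy = 9·(-642) − 57·(-82) = -5778 − (-4674) = -1104
S_xx = nΣx² − (Σx)² = 9·491 − 57² = 4419 − 3249 = 1170
S_yy = nΣy² − (Σy)² = 9·2606 − (-82)² = 23454 − 6724 = 16730
r = S_xy / √(S_xx·S_yy) = -1104 / √(1170·16730) = -1104 / √19574100 = -1104 / 4424.2627 = -0.2495
t = r·√(n−2)/√(1−r²) = -0.2495·√7 / √(1−0.062250) = -0.660115 / 0.968375 = -0.682

-0.682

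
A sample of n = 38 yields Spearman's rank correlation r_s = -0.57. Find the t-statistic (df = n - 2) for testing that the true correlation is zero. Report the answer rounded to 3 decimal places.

-4.162

1 − r_s² = 1 − 0.3249 = 0.6751;  √(1−r_s²) = 0.821645
√(n−2) = √36 = 6.000000
t = r_s·√(n−2)/√(1−r_s²) = -0.57 · 6.000000 / 0.821645 = -4.162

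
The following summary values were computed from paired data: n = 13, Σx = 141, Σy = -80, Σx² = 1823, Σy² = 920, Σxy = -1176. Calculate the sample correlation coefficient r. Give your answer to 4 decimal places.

Numerator: nΣxy − (Σx)(Σy) = 13·(-1176) − (141)(-80) = -4008
Denominator: √[(nΣx²−(Σx)²)(nΣy²−(Σy)²)]
  nΣx²−(Σx)² = 13·1823 − 19881 = 3818;  nΣy²−(Σy)² = 13·920 − 6400 = 5560
  √(3818·5560) = √21228080 = 4607.3941
r = -4008 / 4607.3941 = -0.8699

-0.8699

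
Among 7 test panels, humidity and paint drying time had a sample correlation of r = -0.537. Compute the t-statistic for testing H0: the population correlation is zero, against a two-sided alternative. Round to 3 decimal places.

t = r·√(n−2) / √(1−r²) with r = -0.537, n = 7
  = -0.537·√5 / √(1 − 0.288369)
  = -0.537·2.236068 / 0.843582
  = -1.200769 / 0.843582 = -1.423

-1.423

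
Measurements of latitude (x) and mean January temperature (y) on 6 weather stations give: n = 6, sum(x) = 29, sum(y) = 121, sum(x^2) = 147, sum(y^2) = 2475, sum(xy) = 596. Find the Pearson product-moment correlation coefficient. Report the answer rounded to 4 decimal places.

0.7238

Numerator: nΣxy − (Σx)(Σy) = 6·596 − (29)(121) = 67
Denominator: √[(nΣx²−(Σx)²)(nΣy²−(Σy)²)]
  nΣx²−(Σx)² = 6·147 − 841 = 41;  nΣy²−(Σy)² = 6·2475 − 14641 = 209
  √(41·209) = √8569 = 92.5689
r = 67 / 92.5689 = 0.7238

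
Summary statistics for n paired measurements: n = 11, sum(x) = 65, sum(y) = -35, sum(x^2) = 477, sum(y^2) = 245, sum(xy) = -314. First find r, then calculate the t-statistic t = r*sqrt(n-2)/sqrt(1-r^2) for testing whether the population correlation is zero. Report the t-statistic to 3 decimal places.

-10.555

S_xy = nΣxy − ΣxΣy = 11·(-314) − 65·(-35) = -3454 − (-2275) = -1179
S_xx = nΣx² − (Σx)² = 11·477 − 65² = 5247 − 4225 = 1022
S_yy = nΣy² − (Σy)² = 11·245 − (-35)² = 2695 − 1225 = 1470
r = S_xy / √(S_xx·S_yy) = -1179 / √(1022·1470) = -1179 / √1502340 = -1179 / 1225.6998 = -0.9619
t = r·√(n−2)/√(1−r²) = -0.9619·√9 / √(1−0.925252) = -2.885700 / 0.273401 = -10.555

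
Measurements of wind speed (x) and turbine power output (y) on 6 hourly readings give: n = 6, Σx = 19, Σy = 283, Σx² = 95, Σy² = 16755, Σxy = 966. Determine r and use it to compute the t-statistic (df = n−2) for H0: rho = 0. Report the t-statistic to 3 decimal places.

0.414

S_xy = nΣxy − ΣxΣy = 6·966 − 19·283 = 5796 − 5377 = 419
S_xx = nΣx² − (Σx)² = 6·95 − 19² = 570 − 361 = 209
S_yy = nΣy² − (Σy)² = 6·16755 − 283² = 100530 − 80089 = 20441
r = S_xy / √(S_xx·S_yy) = 419 / √(209·20441) = 419 / √4272169 = 419 / 2066.9226 = 0.2027
t = r·√(n−2)/√(1−r²) = 0.2027·√4 / √(1−0.041087) = 0.405400 / 0.979241 = 0.414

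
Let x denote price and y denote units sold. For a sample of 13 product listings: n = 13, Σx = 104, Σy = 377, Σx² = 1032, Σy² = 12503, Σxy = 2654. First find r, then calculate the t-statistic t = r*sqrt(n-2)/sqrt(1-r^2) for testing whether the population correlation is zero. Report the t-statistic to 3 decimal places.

Numerator: nΣxy − (Σx)(Σy) = 13·2654 − (104)(377) = -4706
Denominator: √[(nΣx²−(Σx)²)(nΣy²−(Σy)²)]
  nΣx²−(Σx)² = 13·1032 − 10816 = 2600;  nΣy²−(Σy)² = 13·12503 − 142129 = 20410
  √(2600·20410) = √53066000 = 7284.6414
r = -4706 / 7284.6414 = -0.6460
t = r·√(n−2)/√(1−r²) = -0.6460·√11 / √(1−0.417316) = -2.142540 / 0.763337 = -2.807

-2.807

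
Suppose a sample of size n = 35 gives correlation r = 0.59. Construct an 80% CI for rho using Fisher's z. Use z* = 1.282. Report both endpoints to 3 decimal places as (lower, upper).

Fisher z: z_r = atanh(r) = ½·ln((1+0.59)/(1−0.59)) = 0.677666
SE(z) = 1/√(n−3) = 1/√32 = 0.176777
80% ⇒ z* = 1.282; margin = 1.282·0.176777 = 0.226628
CI on z-scale: (0.451038, 0.904294)
Back-transform: tanh(0.451038) = 0.422752, tanh(0.904294) = 0.718382

(0.423, 0.718)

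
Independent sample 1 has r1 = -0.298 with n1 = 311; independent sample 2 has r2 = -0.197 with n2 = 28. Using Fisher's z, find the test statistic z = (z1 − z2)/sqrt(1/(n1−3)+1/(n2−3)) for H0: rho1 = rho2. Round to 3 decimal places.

-0.518

z1 = atanh(-0.298) = -0.307323,  z2 = atanh(-0.197) = -0.199609
SE = √(1/(n1−3) + 1/(n2−3)) = √(1/308 + 1/25) = √(0.0032468 + 0.0400000) = √0.0432468 = 0.207959
z = (z1 − z2)/SE = (-0.307323 − (-0.199609)) / 0.207959 = -0.107714 / 0.207959 = -0.518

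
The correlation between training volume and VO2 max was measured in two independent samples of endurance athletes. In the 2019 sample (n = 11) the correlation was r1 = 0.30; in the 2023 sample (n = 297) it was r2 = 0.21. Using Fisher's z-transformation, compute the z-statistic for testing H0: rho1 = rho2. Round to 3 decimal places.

Fisher z-transforms: z1 = atanh(0.30) = 0.309520, z2 = atanh(0.21) = 0.213171; difference d = 0.096349
Var(d) = 1/8 + 1/294 = 0.1250000 + 0.0034014 = 0.1284014
z = d/√Var(d) = 0.096349 / √0.1284014 = 0.096349 / 0.358331 = 0.269

0.269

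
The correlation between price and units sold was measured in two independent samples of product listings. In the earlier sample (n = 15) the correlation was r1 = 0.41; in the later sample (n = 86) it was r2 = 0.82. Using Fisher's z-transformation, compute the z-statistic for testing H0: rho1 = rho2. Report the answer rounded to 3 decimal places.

-2.335

z1 = atanh(0.41) = 0.435611,  z2 = atanh(0.82) = 1.156817
SE = √(1/(n1−3) + 1/(n2−3)) = √(1/12 + 1/83) = √(0.0833333 + 0.0120482) = √0.0953815 = 0.308839
z = (z1 − z2)/SE = (0.435611 − 1.156817) / 0.308839 = -0.721206 / 0.308839 = -2.335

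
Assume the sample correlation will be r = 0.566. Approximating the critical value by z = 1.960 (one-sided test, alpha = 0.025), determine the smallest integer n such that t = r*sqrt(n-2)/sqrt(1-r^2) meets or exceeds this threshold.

11

r√(n−2)/√(1−r²) ≥ 1.960  ⇔  n−2 ≥ (1.960)²·(1−r²)/r²
(1−r²)/r² = (1−0.320356)/0.320356 = 2.1215
n ≥ 2 + 3.8416·2.1215 = 2 + 8.1500 = 10.1500
⌈10.1500⌉ = 11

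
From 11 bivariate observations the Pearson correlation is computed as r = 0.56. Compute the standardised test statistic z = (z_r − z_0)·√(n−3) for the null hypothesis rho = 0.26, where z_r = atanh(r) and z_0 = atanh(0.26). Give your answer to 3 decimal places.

1.037

Fisher z: atanh(0.56) = 0.632833, atanh(0.26) = 0.266108
z = (z_r − z_0)·√(n−3) = (0.632833 − 0.266108)·√8 = 0.366725 · 2.828427 = 1.037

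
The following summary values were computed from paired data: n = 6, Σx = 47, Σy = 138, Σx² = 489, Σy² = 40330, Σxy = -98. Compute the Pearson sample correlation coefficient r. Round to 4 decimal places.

Numerator: nΣxy − (Σx)(Σy) = 6·(-98) − (47)(138) = -7074
Denominator: √[(nΣx²−(Σx)²)(nΣy²−(Σy)²)]
  nΣx²−(Σx)² = 6·489 − 2209 = 725;  nΣy²−(Σy)² = 6·40330 − 19044 = 222936
  √(725·222936) = √161628600 = 12713.3237
r = -7074 / 12713.3237 = -0.5564

-0.5564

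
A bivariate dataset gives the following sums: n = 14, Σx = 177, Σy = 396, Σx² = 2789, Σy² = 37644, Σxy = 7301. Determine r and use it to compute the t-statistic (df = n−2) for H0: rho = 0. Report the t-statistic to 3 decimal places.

2.605

Numerator: nΣxy − (Σx)(Σy) = 14·7301 − (177)(396) = 32122
Denominator: √[(nΣx²−(Σx)²)(nΣy²−(Σy)²)]
  nΣx²−(Σx)² = 14·2789 − 31329 = 7717;  nΣy²−(Σy)² = 14·37644 − 156816 = 370200
  √(7717·370200) = √2856833400 = 53449.3536
r = 32122 / 53449.3536 = 0.6010
t = r·√(n−2)/√(1−r²) = 0.6010·√12 / √(1−0.361201) = 2.081925 / 0.799249 = 2.605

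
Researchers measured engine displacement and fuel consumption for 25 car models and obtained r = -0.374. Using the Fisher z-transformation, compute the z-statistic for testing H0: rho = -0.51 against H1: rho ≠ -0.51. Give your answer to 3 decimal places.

0.796

z_r = atanh(-0.374) = -0.393066,  z_0 = atanh(-0.51) = -0.562730
SE = 1/√(n−3) = 1/√22 = 0.213201
z = (z_r − z_0)/SE = (-0.393066 − (-0.562730)) / 0.213201 = 0.169664 / 0.213201 = 0.796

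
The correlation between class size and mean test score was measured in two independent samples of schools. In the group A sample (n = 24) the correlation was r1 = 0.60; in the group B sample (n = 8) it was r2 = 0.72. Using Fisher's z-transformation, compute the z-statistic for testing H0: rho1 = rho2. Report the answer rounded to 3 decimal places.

-0.431

z1 = atanh(0.60) = 0.693147,  z2 = atanh(0.72) = 0.907645
SE = √(1/(n1−3) + 1/(n2−3)) = √(1/21 + 1/5) = √(0.0476190 + 0.2000000) = √0.2476190 = 0.497613
z = (z1 − z2)/SE = (0.693147 − 0.907645) / 0.497613 = -0.214498 / 0.497613 = -0.431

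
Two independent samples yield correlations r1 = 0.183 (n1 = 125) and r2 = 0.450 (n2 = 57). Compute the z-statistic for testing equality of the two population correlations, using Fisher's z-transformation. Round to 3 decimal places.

Fisher z-transforms: z1 = atanh(0.183) = 0.185085, z2 = atanh(0.450) = 0.484700; difference d = -0.299615
Var(d) = 1/122 + 1/54 = 0.0081967 + 0.0185185 = 0.0267152
z = d/√Var(d) = -0.299615 / √0.0267152 = -0.299615 / 0.163448 = -1.833

-1.833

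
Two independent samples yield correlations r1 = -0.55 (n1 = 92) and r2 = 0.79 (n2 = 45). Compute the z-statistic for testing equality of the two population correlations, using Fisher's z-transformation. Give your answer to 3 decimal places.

Fisher z-transforms: z1 = atanh(-0.55) = -0.618381, z2 = atanh(0.79) = 1.071432; difference d = -1.689813
Var(d) = 1/89 + 1/42 = 0.0112360 + 0.0238095 = 0.0350455
z = d/√Var(d) = -1.689813 / √0.0350455 = -1.689813 / 0.187204 = -9.027

-9.027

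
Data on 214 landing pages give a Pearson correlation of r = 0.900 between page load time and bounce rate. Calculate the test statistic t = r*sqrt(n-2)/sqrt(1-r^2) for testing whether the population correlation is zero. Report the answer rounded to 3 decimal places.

1 − r² = 1 − 0.810000 = 0.190000;  √(1−r²) = 0.435890
√(n−2) = √212 = 14.560220
t = r·√(n−2)/√(1−r²) = 0.900 · 14.560220 / 0.435890 = 30.063

30.063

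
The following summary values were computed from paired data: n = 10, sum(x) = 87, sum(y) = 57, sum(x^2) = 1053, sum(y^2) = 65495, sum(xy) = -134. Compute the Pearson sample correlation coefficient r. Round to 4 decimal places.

Numerator: nΣxy − (Σx)(Σy) = 10·(-134) − (87)(57) = -6299
Denominator: √[(nΣx²−(Σx)²)(nΣy²−(Σy)²)]
  nΣx²−(Σx)² = 10·1053 − 7569 = 2961;  nΣy²−(Σy)² = 10·65495 − 3249 = 651701
  √(2961·651701) = √1929686661 = 43928.1989
r = -6299 / 43928.1989 = -0.1434

-0.1434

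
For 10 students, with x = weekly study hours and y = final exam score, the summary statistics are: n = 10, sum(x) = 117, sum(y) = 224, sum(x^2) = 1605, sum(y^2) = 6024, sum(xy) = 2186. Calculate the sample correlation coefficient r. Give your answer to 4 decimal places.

-0.8920

S_xy = nΣxy − ΣxΣy = 10·2186 − 117·224 = 21860 − 26208 = -4348
S_xx = nΣx² − (Σx)² = 10·1605 − 117² = 16050 − 13689 = 2361
S_yy = nΣy² − (Σy)² = 10·6024 − 224² = 60240 − 50176 = 10064
r = S_xy / √(S_xx·S_yy) = -4348 / √(2361·10064) = -4348 / √23761104 = -4348 / 4874.5363 = -0.8920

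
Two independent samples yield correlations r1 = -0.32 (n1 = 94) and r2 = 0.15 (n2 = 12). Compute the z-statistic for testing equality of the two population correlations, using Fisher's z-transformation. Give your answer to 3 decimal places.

-1.382

Fisher z-transforms: z1 = atanh(-0.32) = -0.331647, z2 = atanh(0.15) = 0.151140; difference d = -0.482787
Var(d) = 1/91 + 1/9 = 0.0109890 + 0.1111111 = 0.1221001
z = d/√Var(d) = -0.482787 / √0.1221001 = -0.482787 / 0.349428 = -1.382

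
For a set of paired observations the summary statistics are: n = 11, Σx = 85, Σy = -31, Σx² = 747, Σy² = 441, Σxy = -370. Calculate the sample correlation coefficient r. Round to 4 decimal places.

-0.7305

Numerator: nΣxy − (Σx)(Σy) = 11·(-370) − (85)(-31) = -1435
Denominator: √[(nΣx²−(Σx)²)(nΣy²−(Σy)²)]
  nΣx²−(Σx)² = 11·747 − 7225 = 992;  nΣy²−(Σy)² = 11·441 − 961 = 3890
  √(992·3890) = √3858880 = 1964.4032
r = -1435 / 1964.4032 = -0.7305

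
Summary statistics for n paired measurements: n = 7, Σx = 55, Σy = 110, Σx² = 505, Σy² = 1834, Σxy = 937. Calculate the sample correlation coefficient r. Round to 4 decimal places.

S_xy = nΣxy − ΣxΣy = 7·937 − 55·110 = 6559 − 6050 = 509
S_xx = nΣx² − (Σx)² = 7·505 − 55² = 3535 − 3025 = 510
S_yy = nΣy² − (Σy)² = 7·1834 − 110² = 12838 − 12100 = 738
r = S_xy / √(S_xx·S_yy) = 509 / √(510·738) = 509 / √376380 = 509 / 613.4982 = 0.8297

0.8297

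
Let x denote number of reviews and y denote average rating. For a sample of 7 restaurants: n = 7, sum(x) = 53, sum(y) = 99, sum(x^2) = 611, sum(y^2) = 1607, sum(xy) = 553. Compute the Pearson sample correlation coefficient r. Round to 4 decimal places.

-0.9438

Numerator: nΣxy − (Σx)(Σy) = 7·553 − (53)(99) = -1376
Denominator: √[(nΣx²−(Σx)²)(nΣy²−(Σy)²)]
  nΣx²−(Σx)² = 7·611 − 2809 = 1468;  nΣy²−(Σy)² = 7·1607 − 9801 = 1448
  √(1468·1448) = √2125664 = 1457.9657
r = -1376 / 1457.9657 = -0.9438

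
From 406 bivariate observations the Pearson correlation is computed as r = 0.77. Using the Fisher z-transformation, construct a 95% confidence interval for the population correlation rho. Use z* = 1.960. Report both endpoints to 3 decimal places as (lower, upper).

(0.727, 0.807)

Fisher z: z_r = atanh(r) = ½·ln((1+0.77)/(1−0.77)) = 1.020328
SE(z) = 1/√(n−3) = 1/√403 = 0.049814
95% ⇒ z* = 1.960; margin = 1.960·0.049814 = 0.097635
CI on z-scale: (0.922693, 1.117963)
Back-transform: tanh(0.922693) = 0.727169, tanh(1.117963) = 0.806859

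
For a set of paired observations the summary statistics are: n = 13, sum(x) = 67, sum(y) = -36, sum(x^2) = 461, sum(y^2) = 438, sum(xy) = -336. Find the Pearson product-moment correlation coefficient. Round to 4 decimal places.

-0.7605

S_xy = nΣxy − ΣxΣy = 13·(-336) − 67·(-36) = -4368 − (-2412) = -1956
S_xx = nΣx² − (Σx)² = 13·461 − 67² = 5993 − 4489 = 1504
S_yy = nΣy² − (Σy)² = 13·438 − (-36)² = 5694 − 1296 = 4398
r = S_xy / √(S_xx·S_yy) = -1956 / √(1504·4398) = -1956 / √6614592 = -1956 / 2571.8849 = -0.7605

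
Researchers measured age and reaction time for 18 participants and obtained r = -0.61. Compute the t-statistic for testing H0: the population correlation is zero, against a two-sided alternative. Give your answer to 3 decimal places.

t = r·√(n−2) / √(1−r²) with r = -0.61, n = 18
  = -0.61·√16 / √(1 − 0.3721)
  = -0.61·4.000000 / 0.792401
  = -2.440000 / 0.792401 = -3.079

-3.079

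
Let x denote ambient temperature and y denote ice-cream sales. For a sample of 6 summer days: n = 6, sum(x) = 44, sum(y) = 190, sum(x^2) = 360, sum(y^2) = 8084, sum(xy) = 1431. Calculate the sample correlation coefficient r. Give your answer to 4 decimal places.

Numerator: nΣxy − (Σx)(Σy) = 6·1431 − (44)(190) = 226
Denominator: √[(nΣx²−(Σx)²)(nΣy²−(Σy)²)]
  nΣx²−(Σx)² = 6·360 − 1936 = 224;  nΣy²−(Σy)² = 6·8084 − 36100 = 12404
  √(224·12404) = √2778496 = 1666.8821
r = 226 / 1666.8821 = 0.1356

0.1356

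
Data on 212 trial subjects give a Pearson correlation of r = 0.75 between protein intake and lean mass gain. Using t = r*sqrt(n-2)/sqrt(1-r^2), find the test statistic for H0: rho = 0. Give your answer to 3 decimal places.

1 − r² = 1 − 0.5625 = 0.4375;  √(1−r²) = 0.661438
√(n−2) = √210 = 14.491377
t = r·√(n−2)/√(1−r²) = 0.75 · 14.491377 / 0.661438 = 16.432

16.432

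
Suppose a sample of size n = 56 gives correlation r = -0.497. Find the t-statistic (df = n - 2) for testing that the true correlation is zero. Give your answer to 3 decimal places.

1 − r² = 1 − 0.247009 = 0.752991;  √(1−r²) = 0.867751
√(n−2) = √54 = 7.348469
t = r·√(n−2)/√(1−r²) = -0.497 · 7.348469 / 0.867751 = -4.209

-4.209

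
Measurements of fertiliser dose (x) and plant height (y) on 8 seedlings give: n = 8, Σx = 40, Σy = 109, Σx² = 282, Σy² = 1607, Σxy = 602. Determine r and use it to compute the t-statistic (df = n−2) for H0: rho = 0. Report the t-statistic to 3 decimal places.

1.700

S_xy = nΣxy − ΣxΣy = 8·602 − 40·109 = 4816 − 4360 = 456
S_xx = nΣx² − (Σx)² = 8·282 − 40² = 2256 − 1600 = 656
S_yy = nΣy² − (Σy)² = 8·1607 − 109² = 12856 − 11881 = 975
r = S_xy / √(S_xx·S_yy) = 456 / √(656·975) = 456 / √639600 = 456 / 799.7500 = 0.5702
t = r·√(n−2)/√(1−r²) = 0.5702·√6 / √(1−0.325128) = 1.396699 / 0.821506 = 1.700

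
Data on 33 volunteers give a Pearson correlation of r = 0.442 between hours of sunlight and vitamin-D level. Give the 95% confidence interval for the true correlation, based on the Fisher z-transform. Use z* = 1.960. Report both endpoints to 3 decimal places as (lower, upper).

(0.116, 0.682)

Fisher z: z_r = atanh(r) = ½·ln((1+0.442)/(1−0.442)) = 0.474714
SE(z) = 1/√(n−3) = 1/√30 = 0.182574
95% ⇒ z* = 1.960; margin = 1.960·0.182574 = 0.357845
CI on z-scale: (0.116869, 0.832559)
Back-transform: tanh(0.116869) = 0.116340, tanh(0.832559) = 0.681848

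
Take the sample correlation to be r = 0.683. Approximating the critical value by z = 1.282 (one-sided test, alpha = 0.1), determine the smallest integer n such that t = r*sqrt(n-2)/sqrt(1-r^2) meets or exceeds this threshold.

r√(n−2)/√(1−r²) ≥ 1.282  ⇔  n−2 ≥ (1.282)²·(1−r²)/r²
(1−r²)/r² = (1−0.466489)/0.466489 = 1.1437
n ≥ 2 + 1.643524·1.1437 = 2 + 1.8797 = 3.8797
⌈3.8797⌉ = 4

4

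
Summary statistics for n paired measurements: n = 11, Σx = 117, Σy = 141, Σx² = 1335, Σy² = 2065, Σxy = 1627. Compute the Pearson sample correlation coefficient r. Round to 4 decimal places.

0.8333

Numerator: nΣxy − (Σx)(Σy) = 11·1627 − (117)(141) = 1400
Denominator: √[(nΣx²−(Σx)²)(nΣy²−(Σy)²)]
  nΣx²−(Σx)² = 11·1335 − 13689 = 996;  nΣy²−(Σy)² = 11·2065 − 19881 = 2834
  √(996·2834) = √2822664 = 1680.0786
r = 1400 / 1680.0786 = 0.8333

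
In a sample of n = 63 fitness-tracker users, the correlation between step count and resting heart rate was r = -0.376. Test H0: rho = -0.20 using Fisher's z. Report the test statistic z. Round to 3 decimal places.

-1.492

z_r = atanh(-0.376) = -0.395393,  z_0 = atanh(-0.20) = -0.202733
SE = 1/√(n−3) = 1/√60 = 0.129099
z = (z_r − z_0)/SE = (-0.395393 − (-0.202733)) / 0.129099 = -0.192660 / 0.129099 = -1.492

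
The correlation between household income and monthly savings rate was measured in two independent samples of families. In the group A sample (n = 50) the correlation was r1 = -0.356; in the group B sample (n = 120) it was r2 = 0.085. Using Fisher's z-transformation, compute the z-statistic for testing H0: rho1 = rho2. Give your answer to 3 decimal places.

-2.649

Fisher z-transforms: z1 = atanh(-0.356) = -0.372298, z2 = atanh(0.085) = 0.085206; difference d = -0.457504
Var(d) = 1/47 + 1/117 = 0.0212766 + 0.0085470 = 0.0298236
z = d/√Var(d) = -0.457504 / √0.0298236 = -0.457504 / 0.172695 = -2.649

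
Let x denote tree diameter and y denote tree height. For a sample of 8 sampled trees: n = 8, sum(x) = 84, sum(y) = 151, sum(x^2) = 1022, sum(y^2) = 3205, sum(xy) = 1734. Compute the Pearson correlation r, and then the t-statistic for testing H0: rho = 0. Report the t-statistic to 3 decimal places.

S_xy = nΣxy − ΣxΣy = 8·1734 − 84·151 = 13872 − 12684 = 1188
S_xx = nΣx² − (Σx)² = 8·1022 − 84² = 8176 − 7056 = 1120
S_yy = nΣy² − (Σy)² = 8·3205 − 151² = 25640 − 22801 = 2839
r = S_xy / √(S_xx·S_yy) = 1188 / √(1120·2839) = 1188 / √3179680 = 1188 / 1783.1657 = 0.6662
t = r·√(n−2)/√(1−r²) = 0.6662·√6 / √(1−0.443822) = 1.631850 / 0.745773 = 2.188

2.188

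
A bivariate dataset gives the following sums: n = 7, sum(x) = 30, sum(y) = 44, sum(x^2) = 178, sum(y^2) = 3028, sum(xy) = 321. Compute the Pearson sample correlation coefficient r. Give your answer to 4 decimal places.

Numerator: nΣxy − (Σx)(Σy) = 7·321 − (30)(44) = 927
Denominator: √[(nΣx²−(Σx)²)(nΣy²−(Σy)²)]
  nΣx²−(Σx)² = 7·178 − 900 = 346;  nΣy²−(Σy)² = 7·3028 − 1936 = 19260
  √(346·19260) = √6663960 = 2581.4647
r = 927 / 2581.4647 = 0.3591

0.3591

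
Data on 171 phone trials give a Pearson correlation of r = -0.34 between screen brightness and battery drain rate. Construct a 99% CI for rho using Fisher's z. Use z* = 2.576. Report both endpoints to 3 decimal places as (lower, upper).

z_r = atanh(-0.34) = -0.354093;  SE = 1/√(n−3) = 1/√168 = 0.077152
z-limits: -0.354093 ± 2.576·0.077152 = -0.354093 ± 0.198744 = [-0.552837, -0.155349]
ρ-limits: (tanh -0.552837, tanh -0.155349) = (-0.503, -0.154)

(-0.503, -0.154)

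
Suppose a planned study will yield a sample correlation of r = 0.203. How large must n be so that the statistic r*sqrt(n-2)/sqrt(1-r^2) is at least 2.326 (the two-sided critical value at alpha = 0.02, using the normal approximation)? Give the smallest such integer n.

Need r·√(n−2)/√(1−r²) ≥ 2.326
√(n−2) ≥ 2.326·√(1−0.041209) / 0.203 = 2.326·0.979179 / 0.203 = 11.2196
n−2 ≥ 125.8794  ⇒  n ≥ 127.8794
Smallest integer n = 128

128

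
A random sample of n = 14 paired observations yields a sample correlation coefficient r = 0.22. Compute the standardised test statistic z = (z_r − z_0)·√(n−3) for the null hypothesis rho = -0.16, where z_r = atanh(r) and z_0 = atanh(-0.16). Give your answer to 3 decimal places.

1.277

z_r = atanh(0.22) = 0.223656,  z_0 = atanh(-0.16) = -0.161387
SE = 1/√(n−3) = 1/√11 = 0.301511
z = (z_r − z_0)/SE = (0.223656 − (-0.161387)) / 0.301511 = 0.385043 / 0.301511 = 1.277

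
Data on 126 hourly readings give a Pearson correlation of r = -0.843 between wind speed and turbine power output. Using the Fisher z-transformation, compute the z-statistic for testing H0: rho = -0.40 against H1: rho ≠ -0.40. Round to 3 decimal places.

-8.959

z_r = atanh(-0.843) = -1.231452,  z_0 = atanh(-0.40) = -0.423649
SE = 1/√(n−3) = 1/√123 = 0.090167
z = (z_r − z_0)/SE = (-1.231452 − (-0.423649)) / 0.090167 = -0.807803 / 0.090167 = -8.959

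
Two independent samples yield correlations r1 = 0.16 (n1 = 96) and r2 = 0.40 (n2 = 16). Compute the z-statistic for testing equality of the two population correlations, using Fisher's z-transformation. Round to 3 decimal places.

-0.886

Fisher z-transforms: z1 = atanh(0.16) = 0.161387, z2 = atanh(0.40) = 0.423649; difference d = -0.262262
Var(d) = 1/93 + 1/13 = 0.0107527 + 0.0769231 = 0.0876758
z = d/√Var(d) = -0.262262 / √0.0876758 = -0.262262 / 0.296101 = -0.886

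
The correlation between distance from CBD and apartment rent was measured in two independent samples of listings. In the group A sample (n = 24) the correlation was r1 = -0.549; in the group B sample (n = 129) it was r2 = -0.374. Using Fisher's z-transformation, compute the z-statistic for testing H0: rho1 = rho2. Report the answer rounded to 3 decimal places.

Fisher z-transforms: z1 = atanh(-0.549) = -0.616949, z2 = atanh(-0.374) = -0.393066; difference d = -0.223883
Var(d) = 1/21 + 1/126 = 0.0476190 + 0.0079365 = 0.0555555
z = d/√Var(d) = -0.223883 / √0.0555555 = -0.223883 / 0.235702 = -0.950

-0.950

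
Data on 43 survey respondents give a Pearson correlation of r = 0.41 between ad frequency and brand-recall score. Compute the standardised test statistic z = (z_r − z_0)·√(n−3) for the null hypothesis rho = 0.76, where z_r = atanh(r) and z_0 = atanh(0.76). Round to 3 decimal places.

-3.546

Fisher z: atanh(0.41) = 0.435611, atanh(0.76) = 0.996215
z = (z_r − z_0)·√(n−3) = (0.435611 − 0.996215)·√40 = -0.560604 · 6.324555 = -3.546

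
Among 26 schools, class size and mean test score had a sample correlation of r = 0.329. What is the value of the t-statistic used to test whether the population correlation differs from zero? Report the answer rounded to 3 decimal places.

1.707

t = r·√(n−2) / √(1−r²) with r = 0.329, n = 26
  = 0.329·√24 / √(1 − 0.108241)
  = 0.329·4.898979 / 0.944330
  = 1.611764 / 0.944330 = 1.707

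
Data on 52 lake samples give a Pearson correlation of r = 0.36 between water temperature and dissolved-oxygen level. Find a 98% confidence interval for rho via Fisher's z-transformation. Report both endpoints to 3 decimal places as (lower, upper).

(0.045, 0.610)

z_r = atanh(0.36) = 0.376886;  SE = 1/√(n−3) = 1/√49 = 0.142857
z-limits: 0.376886 ± 2.326·0.142857 = 0.376886 ± 0.332285 = [0.044601, 0.709171]
ρ-limits: (tanh 0.044601, tanh 0.709171) = (0.045, 0.610)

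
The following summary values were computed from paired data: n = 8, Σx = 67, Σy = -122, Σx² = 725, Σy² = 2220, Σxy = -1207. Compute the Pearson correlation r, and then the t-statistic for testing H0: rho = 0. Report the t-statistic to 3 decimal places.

S_xy = nΣxy − ΣxΣy = 8·(-1207) − 67·(-122) = -9656 − (-8174) = -1482
S_xx = nΣx² − (Σx)² = 8·725 − 67² = 5800 − 4489 = 1311
S_yy = nΣy² − (Σy)² = 8·2220 − (-122)² = 17760 − 14884 = 2876
r = S_xy / √(S_xx·S_yy) = -1482 / √(1311·2876) = -1482 / √3770436 = -1482 / 1941.7611 = -0.7632
t = r·√(n−2)/√(1−r²) = -0.7632·√6 / √(1−0.582474) = -1.869451 / 0.646163 = -2.893

-2.893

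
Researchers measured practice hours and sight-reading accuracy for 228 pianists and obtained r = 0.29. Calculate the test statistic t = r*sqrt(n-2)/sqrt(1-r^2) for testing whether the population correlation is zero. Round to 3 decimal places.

1 − r² = 1 − 0.0841 = 0.9159;  √(1−r²) = 0.957027
√(n−2) = √226 = 15.033296
t = r·√(n−2)/√(1−r²) = 0.29 · 15.033296 / 0.957027 = 4.555

4.555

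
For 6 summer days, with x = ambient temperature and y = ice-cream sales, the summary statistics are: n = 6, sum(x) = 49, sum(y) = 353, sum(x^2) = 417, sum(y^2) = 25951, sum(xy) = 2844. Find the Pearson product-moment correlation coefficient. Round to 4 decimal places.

-0.1315

S_xy = nΣxy − ΣxΣy = 6·2844 − 49·353 = 17064 − 17297 = -233
S_xx = nΣx² − (Σx)² = 6·417 − 49² = 2502 − 2401 = 101
S_yy = nΣy² − (Σy)² = 6·25951 − 353² = 155706 − 124609 = 31097
r = S_xy / √(S_xx·S_yy) = -233 / √(101·31097) = -233 / √3140797 = -233 / 1772.2294 = -0.1315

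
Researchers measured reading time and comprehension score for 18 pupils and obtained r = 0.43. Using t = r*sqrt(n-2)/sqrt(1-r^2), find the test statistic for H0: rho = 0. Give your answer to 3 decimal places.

1.905

1 − r² = 1 − 0.1849 = 0.8151;  √(1−r²) = 0.902829
√(n−2) = √16 = 4.000000
t = r·√(n−2)/√(1−r²) = 0.43 · 4.000000 / 0.902829 = 1.905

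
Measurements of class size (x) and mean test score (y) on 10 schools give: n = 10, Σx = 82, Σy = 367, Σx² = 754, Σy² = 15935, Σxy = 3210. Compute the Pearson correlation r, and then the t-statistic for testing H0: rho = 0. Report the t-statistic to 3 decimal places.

Numerator: nΣxy − (Σx)(Σy) = 10·3210 − (82)(367) = 2006
Denominator: √[(nΣx²−(Σx)²)(nΣy²−(Σy)²)]
  nΣx²−(Σx)² = 10·754 − 6724 = 816;  nΣy²−(Σy)² = 10·15935 − 134689 = 24661
  √(816·24661) = √20123376 = 4485.9086
r = 2006 / 4485.9086 = 0.4472
t = r·√(n−2)/√(1−r²) = 0.4472·√8 / √(1−0.199988) = 1.264873 / 0.894434 = 1.414

1.414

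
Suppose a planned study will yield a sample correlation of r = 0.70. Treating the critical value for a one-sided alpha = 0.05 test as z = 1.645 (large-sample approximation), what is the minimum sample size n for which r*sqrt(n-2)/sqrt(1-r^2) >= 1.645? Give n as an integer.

5

r√(n−2)/√(1−r²) ≥ 1.645  ⇔  n−2 ≥ (1.645)²·(1−r²)/r²
(1−r²)/r² = (1−0.4900)/0.4900 = 1.0408
n ≥ 2 + 2.706025·1.0408 = 2 + 2.8164 = 4.8164
⌈4.8164⌉ = 5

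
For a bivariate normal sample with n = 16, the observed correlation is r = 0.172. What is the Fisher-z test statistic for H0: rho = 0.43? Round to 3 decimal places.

z_r = atanh(0.172) = 0.173727,  z_0 = atanh(0.43) = 0.459897
SE = 1/√(n−3) = 1/√13 = 0.277350
z = (z_r − z_0)/SE = (0.173727 − 0.459897) / 0.277350 = -0.286170 / 0.277350 = -1.032

-1.032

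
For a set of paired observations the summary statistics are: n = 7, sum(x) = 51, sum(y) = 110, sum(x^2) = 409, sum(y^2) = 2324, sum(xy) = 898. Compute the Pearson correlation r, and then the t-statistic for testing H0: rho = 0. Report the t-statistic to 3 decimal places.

1.897

Numerator: nΣxy − (Σx)(Σy) = 7·898 − (51)(110) = 676
Denominator: √[(nΣx²−(Σx)²)(nΣy²−(Σy)²)]
  nΣx²−(Σx)² = 7·409 − 2601 = 262;  nΣy²−(Σy)² = 7·2324 − 12100 = 4168
  √(262·4168) = √1092016 = 1044.9957
r = 676 / 1044.9957 = 0.6469
t = r·√(n−2)/√(1−r²) = 0.6469·√5 / √(1−0.418480) = 1.446512 / 0.762575 = 1.897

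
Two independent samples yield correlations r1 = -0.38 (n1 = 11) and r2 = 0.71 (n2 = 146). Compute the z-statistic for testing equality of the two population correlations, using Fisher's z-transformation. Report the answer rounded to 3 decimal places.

Fisher z-transforms: z1 = atanh(-0.38) = -0.400060, z2 = atanh(0.71) = 0.887184; difference d = -1.287244
Var(d) = 1/8 + 1/143 = 0.1250000 + 0.0069930 = 0.1319930
z = d/√Var(d) = -1.287244 / √0.1319930 = -1.287244 / 0.363308 = -3.543

-3.543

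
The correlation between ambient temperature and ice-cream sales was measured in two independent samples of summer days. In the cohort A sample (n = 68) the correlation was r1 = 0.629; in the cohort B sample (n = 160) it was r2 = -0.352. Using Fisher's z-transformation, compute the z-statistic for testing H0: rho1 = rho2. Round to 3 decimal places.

7.509

Fisher z-transforms: z1 = atanh(0.629) = 0.739760, z2 = atanh(-0.352) = -0.367725; difference d = 1.107485
Var(d) = 1/65 + 1/157 = 0.0153846 + 0.0063694 = 0.0217540
z = d/√Var(d) = 1.107485 / √0.0217540 = 1.107485 / 0.147492 = 7.509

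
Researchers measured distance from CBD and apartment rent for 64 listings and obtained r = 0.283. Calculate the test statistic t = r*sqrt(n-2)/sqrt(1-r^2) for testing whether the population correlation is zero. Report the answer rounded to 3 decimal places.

1 − r² = 1 − 0.080089 = 0.919911;  √(1−r²) = 0.959120
√(n−2) = √62 = 7.874008
t = r·√(n−2)/√(1−r²) = 0.283 · 7.874008 / 0.959120 = 2.323

2.323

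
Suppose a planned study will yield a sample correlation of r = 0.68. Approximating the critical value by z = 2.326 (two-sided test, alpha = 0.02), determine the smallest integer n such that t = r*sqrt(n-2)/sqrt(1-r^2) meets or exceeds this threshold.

r√(n−2)/√(1−r²) ≥ 2.326  ⇔  n−2 ≥ (2.326)²·(1−r²)/r²
(1−r²)/r² = (1−0.4624)/0.4624 = 1.1626
n ≥ 2 + 5.410276·1.1626 = 2 + 6.2900 = 8.2900
⌈8.2900⌉ = 9

9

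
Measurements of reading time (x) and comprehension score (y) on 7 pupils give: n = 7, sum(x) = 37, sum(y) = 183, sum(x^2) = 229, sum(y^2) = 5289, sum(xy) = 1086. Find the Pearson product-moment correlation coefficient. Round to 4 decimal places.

0.9138

S_xy = nΣxy − ΣxΣy = 7·1086 − 37·183 = 7602 − 6771 = 831
S_xx = nΣx² − (Σx)² = 7·229 − 37² = 1603 − 1369 = 234
S_yy = nΣy² − (Σy)² = 7·5289 − 183² = 37023 − 33489 = 3534
r = S_xy / √(S_xx·S_yy) = 831 / √(234·3534) = 831 / √826956 = 831 / 909.3712 = 0.9138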